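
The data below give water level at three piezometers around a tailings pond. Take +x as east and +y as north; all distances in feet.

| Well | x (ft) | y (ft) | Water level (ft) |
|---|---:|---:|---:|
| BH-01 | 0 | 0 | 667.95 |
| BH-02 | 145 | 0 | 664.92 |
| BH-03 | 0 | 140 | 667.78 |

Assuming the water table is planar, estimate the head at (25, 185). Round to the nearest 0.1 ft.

667.2 ft

∂h/∂x = (664.92 − 667.95) / (145 − 0) = -0.02090
∂h/∂y = (667.78 − 667.95) / (140 − 0) = -0.001214
h(25, 185) = 667.95 + (-0.02090)·(25) + (-0.001214)·(185) = 667.95 -0.522 -0.225 = 667.203 ft.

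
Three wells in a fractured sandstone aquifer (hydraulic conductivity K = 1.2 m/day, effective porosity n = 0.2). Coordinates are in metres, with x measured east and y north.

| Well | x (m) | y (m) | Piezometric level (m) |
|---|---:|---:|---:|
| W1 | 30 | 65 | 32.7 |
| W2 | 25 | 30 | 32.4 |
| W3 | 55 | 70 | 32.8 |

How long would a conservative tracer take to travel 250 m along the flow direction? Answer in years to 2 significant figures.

13 years

With h = a·x + b·y + c and W1 as origin, the differences give:
  (-5)·a + (-35)·b = -0.3
  25·a + 5·b = +0.1
Eliminate b (×5 and ×(-35), subtract): 850·a = 2.00 → a = ∂h/∂x = +0.002353
Back-substitute: b = ∂h/∂y = +0.008235.
|∇h| = √(0.002353² + 0.008235²) = 0.008565
Seepage velocity v = K·i/n = 1.2 × 0.008565 / 0.2 = 0.05139 m/day.
t = 250 / 0.05139 = 4865 days = 13.3 years.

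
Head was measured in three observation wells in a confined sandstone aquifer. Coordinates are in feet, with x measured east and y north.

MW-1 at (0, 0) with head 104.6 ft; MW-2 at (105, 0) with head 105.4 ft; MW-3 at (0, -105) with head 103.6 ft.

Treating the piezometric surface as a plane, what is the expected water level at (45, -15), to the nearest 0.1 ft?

104.8 ft

∂h/∂x = (105.4 − 104.6) / (105 − 0) = +0.007619
∂h/∂y = (103.6 − 104.6) / (-105 − 0) = +0.009524
h(45, -15) = 104.6 + (+0.007619)·(45) + (+0.009524)·(-15) = 104.6 +0.343 -0.143 = 104.800 ft.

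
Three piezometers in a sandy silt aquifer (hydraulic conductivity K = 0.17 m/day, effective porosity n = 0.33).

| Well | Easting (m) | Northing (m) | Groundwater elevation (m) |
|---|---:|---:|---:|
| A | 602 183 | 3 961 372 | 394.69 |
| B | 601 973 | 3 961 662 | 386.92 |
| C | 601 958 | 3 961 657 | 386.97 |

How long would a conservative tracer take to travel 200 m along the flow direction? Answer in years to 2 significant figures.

With h = a·x + b·y + c and A as origin, the differences give:
  (-210)·a + 290·b = -7.77
  (-225)·a + 285·b = -7.72
Eliminate b (×285 and ×290, subtract): 5400·a = 24.350 → a = ∂h/∂x = +0.004509
Back-substitute: b = ∂h/∂y = -0.02353.
|∇h| = √(0.004509² + -0.02353²) = 0.02396
Seepage velocity v = K·i/n = 0.17 × 0.02396 / 0.33 = 0.01234 m/day.
t = 200 / 0.01234 = 1.621e+04 days = 44.4 years.

44 years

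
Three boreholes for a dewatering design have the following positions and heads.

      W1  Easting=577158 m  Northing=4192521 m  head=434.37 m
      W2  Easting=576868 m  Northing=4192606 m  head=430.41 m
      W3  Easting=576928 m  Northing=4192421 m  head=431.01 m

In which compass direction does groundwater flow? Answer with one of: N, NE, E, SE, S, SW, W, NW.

W

Taking W1 as reference: W2−W1 = (-290, 85, -3.96); W3−W1 = (-230, -100, -3.36).
Determinant of the coordinate differences = (-290)·(-100) − (-230)·85 = 48550.
∂h/∂x = [(-3.96)·(-100) − (-3.36)·85] / 48550 = +0.01404
∂h/∂y = [(-290)·(-3.36) − (-230)·(-3.96)] / 48550 = +0.001310
Flow = −∇h = (-0.01404 east, -0.001310 north), which points west.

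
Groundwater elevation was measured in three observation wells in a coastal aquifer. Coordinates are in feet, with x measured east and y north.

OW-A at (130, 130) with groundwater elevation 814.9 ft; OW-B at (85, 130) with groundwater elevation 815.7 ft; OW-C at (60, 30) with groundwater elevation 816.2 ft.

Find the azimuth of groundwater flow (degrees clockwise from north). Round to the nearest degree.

088°

With h = a·x + b·y + c and OW-A as origin, the differences give:
  (-45)·a + 0·b = +0.8
  (-70)·a + (-100)·b = +1.3
Eliminate b (×(-100) and ×0, subtract): 4500·a = -80.00 → a = ∂h/∂x = -0.01778
Back-substitute: b = ∂h/∂y = -0.0005556.
Flow direction (−∇h) has components (+0.01778 E, +0.0005556 N).
Azimuth = atan2(E, N) = atan2(+0.01778, +0.0005556) = 88.2° ≈ 088°.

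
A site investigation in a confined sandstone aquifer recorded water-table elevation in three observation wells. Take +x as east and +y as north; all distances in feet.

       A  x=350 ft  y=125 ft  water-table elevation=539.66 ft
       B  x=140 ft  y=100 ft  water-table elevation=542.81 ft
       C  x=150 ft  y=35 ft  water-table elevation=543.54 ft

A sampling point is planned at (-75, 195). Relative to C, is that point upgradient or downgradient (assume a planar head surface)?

Three-point gradient (reference A): Δ to B = (-210, -25, +3.15), Δ to C = (-200, -90, +3.88).
∂h/∂x = -0.01342, ∂h/∂y = -0.01329 (det = 13900).
Head at (-75, 195) = 539.66 + (-0.01342)·(-425) + (-0.01329)·(70) = 544.43 ft.
That is higher than the 543.54 ft at C, so the point is upgradient.

upgradient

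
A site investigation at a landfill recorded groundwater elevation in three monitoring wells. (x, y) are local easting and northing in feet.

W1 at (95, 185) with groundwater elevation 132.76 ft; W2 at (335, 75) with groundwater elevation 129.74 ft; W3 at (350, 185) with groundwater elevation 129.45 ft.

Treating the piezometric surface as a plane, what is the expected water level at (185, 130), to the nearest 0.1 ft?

131.6 ft

With h = a·x + b·y + c and W1 as origin, the differences give:
  240·a + (-110)·b = -3.02
  255·a + 0·b = -3.31
Eliminate b (×0 and ×(-110), subtract): 28050·a = -364.100 → a = ∂h/∂x = -0.01298
Back-substitute: b = ∂h/∂y = -0.0008663.
h(185, 130) = 132.76 + (-0.01298)·(90) + (-0.0008663)·(-55) = 132.76 -1.168 +0.048 = 131.639 ft.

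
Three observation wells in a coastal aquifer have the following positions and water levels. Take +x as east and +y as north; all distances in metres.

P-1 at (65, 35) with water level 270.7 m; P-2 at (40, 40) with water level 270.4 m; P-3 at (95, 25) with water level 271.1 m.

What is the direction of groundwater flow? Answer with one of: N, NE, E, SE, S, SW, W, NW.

NW

Differences from P-1: to P-2 (Δx, Δy, Δh) = (-25, 5, -0.3); to P-3 = (30, -10, +0.4).
Determinant of the coordinate differences = (-25)·(-10) − 30·5 = 100.
∂h/∂x = [(-0.3)·(-10) − (+0.4)·5] / 100 = +0.010000
∂h/∂y = [(-25)·(+0.4) − 30·(-0.3)] / 100 = -0.01000
Flow = −∇h = (-0.010000 east, +0.01000 north), which points northwest.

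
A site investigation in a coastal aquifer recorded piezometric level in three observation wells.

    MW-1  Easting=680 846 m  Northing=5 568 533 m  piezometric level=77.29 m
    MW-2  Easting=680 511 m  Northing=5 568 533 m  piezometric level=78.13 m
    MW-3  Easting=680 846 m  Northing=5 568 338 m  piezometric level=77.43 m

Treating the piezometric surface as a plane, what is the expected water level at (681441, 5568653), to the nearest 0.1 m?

75.7 m

∂h/∂x = (78.13 − 77.29) / (680511 − 680846) = -0.002507
∂h/∂y = (77.43 − 77.29) / (5568338 − 5568533) = -0.0007179
h(681441, 5568653) = 77.29 + (-0.002507)·(595) + (-0.0007179)·(120) = 77.29 -1.492 -0.086 = 75.712 m.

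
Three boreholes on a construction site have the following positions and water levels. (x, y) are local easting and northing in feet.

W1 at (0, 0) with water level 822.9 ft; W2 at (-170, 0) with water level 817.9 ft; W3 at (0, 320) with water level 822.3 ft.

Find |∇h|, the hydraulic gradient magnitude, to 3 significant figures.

∂h/∂x = (817.9 − 822.9) / (-170 − 0) = +0.02941
∂h/∂y = (822.3 − 822.9) / (320 − 0) = -0.001875
|∇h| = √(0.02941² + -0.001875²) = 0.02947

0.0295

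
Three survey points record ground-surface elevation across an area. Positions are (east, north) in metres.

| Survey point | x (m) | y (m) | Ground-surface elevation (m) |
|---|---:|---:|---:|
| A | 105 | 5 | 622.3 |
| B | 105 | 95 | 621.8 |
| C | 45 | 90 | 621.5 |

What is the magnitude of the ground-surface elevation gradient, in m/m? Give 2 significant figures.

With z = a·x + b·y + c and A as origin, the differences give:
  0·a + 90·b = -0.5
  (-60)·a + 85·b = -0.8
Eliminate b (×85 and ×90, subtract): 5400·a = 29.50 → a = ∂z/∂x = +0.005463
Back-substitute: b = ∂z/∂y = -0.005556.
|∇f| = √(0.005463² + -0.005556²) = 0.007792 m/m

0.0078 m/m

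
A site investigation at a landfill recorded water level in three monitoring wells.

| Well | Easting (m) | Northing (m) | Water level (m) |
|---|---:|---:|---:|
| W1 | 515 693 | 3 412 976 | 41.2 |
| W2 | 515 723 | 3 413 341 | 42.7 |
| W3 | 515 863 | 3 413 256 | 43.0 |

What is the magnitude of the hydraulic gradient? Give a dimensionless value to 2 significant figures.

Three-point gradient (reference W1): Δ to W2 = (30, 365, +1.5), Δ to W3 = (170, 280, +1.8).
∂h/∂x = +0.004418, ∂h/∂y = +0.003747 (det = -53650).
|∇h| = √(0.004418² + 0.003747²) = 0.005793

0.0058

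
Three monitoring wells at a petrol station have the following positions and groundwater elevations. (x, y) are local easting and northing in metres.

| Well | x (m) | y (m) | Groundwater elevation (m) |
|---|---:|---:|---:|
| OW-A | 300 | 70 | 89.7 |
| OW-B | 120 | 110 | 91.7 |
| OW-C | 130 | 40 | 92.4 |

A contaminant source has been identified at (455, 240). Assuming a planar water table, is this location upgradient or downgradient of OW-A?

Taking OW-A as reference: OW-B−OW-A = (-180, 40, +2.0); OW-C−OW-A = (-170, -30, +2.7).
Determinant of the coordinate differences = (-180)·(-30) − (-170)·40 = 12200.
∂h/∂x = [(+2.0)·(-30) − (+2.7)·40] / 12200 = -0.01377
∂h/∂y = [(-180)·(+2.7) − (-170)·(+2.0)] / 12200 = -0.01197
Head at (455, 240) = 89.7 + (-0.01377)·(155) + (-0.01197)·(170) = 85.53 m.
That is lower than the 89.7 m at OW-A, so the point is downgradient.

downgradient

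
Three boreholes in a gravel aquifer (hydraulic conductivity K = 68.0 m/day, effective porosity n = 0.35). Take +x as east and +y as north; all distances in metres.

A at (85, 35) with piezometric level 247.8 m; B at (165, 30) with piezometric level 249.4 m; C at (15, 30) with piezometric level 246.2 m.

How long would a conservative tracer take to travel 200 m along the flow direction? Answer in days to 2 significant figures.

With h = a·x + b·y + c and A as origin, the differences give:
  80·a + (-5)·b = +1.6
  (-70)·a + (-5)·b = -1.6
Eliminate b (×(-5) and ×(-5), subtract): -750·a = -16.00 → a = ∂h/∂x = +0.02133
Back-substitute: b = ∂h/∂y = +0.02133.
|∇h| = √(0.02133² + 0.02133²) = 0.03017
Seepage velocity v = K·i/n = 68.0 × 0.03017 / 0.35 = 5.862 m/day.
t = 200 / 5.862 = 34.12 days.

34 days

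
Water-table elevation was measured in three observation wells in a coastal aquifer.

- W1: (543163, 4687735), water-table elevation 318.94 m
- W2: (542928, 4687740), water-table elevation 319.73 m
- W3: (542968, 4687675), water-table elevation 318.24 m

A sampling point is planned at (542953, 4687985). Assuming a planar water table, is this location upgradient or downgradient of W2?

With h = a·x + b·y + c and W1 as origin, the differences give:
  (-235)·a + 5·b = +0.79
  (-195)·a + (-60)·b = -0.70
Eliminate b (×(-60) and ×5, subtract): 15075·a = -43.900 → a = ∂h/∂x = -0.002912
Back-substitute: b = ∂h/∂y = +0.02113.
Head at (542953, 4687985) = 318.94 + (-0.002912)·(-210) + (+0.02113)·(250) = 324.83 m.
That is higher than the 319.73 m at W2, so the point is upgradient.

upgradient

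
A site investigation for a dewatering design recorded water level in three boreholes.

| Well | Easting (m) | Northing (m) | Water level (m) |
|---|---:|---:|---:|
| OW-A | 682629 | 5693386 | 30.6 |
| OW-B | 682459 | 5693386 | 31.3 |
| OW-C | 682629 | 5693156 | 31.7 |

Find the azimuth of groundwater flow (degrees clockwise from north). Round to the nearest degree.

∂h/∂x = (31.3 − 30.6) / (682459 − 682629) = -0.004118
∂h/∂y = (31.7 − 30.6) / (5693156 − 5693386) = -0.004783
Flow direction (−∇h) has components (+0.004118 E, +0.004783 N).
Azimuth = atan2(E, N) = atan2(+0.004118, +0.004783) = 40.7° ≈ 041°.

041°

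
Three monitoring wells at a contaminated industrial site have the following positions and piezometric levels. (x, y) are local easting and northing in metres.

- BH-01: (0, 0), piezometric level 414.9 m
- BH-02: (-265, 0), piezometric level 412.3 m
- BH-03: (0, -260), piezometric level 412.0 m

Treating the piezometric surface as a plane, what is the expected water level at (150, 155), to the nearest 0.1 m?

418.1 m

∂h/∂x = (412.3 − 414.9) / (-265 − 0) = +0.009811
∂h/∂y = (412.0 − 414.9) / (-260 − 0) = +0.01115
h(150, 155) = 414.9 + (+0.009811)·(150) + (+0.01115)·(155) = 414.9 +1.472 +1.729 = 418.101 m.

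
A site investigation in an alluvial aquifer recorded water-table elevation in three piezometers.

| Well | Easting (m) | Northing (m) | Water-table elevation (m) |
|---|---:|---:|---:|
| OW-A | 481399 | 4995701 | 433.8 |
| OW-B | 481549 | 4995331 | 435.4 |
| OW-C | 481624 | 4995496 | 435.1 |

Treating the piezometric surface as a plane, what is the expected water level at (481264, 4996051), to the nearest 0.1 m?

432.3 m

Taking OW-A as reference: OW-B−OW-A = (150, -370, +1.6); OW-C−OW-A = (225, -205, +1.3).
Determinant of the coordinate differences = 150·(-205) − 225·(-370) = 52500.
∂h/∂x = [(+1.6)·(-205) − (+1.3)·(-370)] / 52500 = +0.002914
∂h/∂y = [150·(+1.3) − 225·(+1.6)] / 52500 = -0.003143
h(481264, 4996051) = 433.8 + (+0.002914)·(-135) + (-0.003143)·(350) = 433.8 -0.393 -1.100 = 432.307 m.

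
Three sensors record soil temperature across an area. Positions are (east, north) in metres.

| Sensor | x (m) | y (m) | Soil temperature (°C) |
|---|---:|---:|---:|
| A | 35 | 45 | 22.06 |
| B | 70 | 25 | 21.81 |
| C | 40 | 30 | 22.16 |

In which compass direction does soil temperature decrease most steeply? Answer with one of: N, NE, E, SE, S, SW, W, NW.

With T = a·x + b·y + c and A as origin, the differences give:
  35·a + (-20)·b = -0.25
  5·a + (-15)·b = +0.10
Eliminate b (×(-15) and ×(-20), subtract): -425·a = 5.750 → a = ∂T/∂x = -0.01353
Back-substitute: b = ∂T/∂y = -0.01118.
Steepest decrease is along −∇f = (+0.01353 E, +0.01118 N) → northeast.

NE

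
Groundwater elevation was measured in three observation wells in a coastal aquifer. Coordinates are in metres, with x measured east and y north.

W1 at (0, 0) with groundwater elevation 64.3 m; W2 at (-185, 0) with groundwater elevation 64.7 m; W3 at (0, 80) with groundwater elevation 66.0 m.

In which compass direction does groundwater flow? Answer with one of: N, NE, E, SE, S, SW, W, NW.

S

∂h/∂x = (64.7 − 64.3) / (-185 − 0) = -0.002162
∂h/∂y = (66.0 − 64.3) / (80 − 0) = +0.02125
Flow = −∇h = (+0.002162 east, -0.02125 north), which points south.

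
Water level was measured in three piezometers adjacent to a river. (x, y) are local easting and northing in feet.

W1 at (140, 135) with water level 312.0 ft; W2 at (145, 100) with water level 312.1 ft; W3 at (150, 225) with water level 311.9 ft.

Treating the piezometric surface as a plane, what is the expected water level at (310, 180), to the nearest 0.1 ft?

313.1 ft

Differences from W1: to W2 (Δx, Δy, Δh) = (5, -35, +0.1); to W3 = (10, 90, -0.1).
Determinant of the coordinate differences = 5·90 − 10·(-35) = 800.
∂h/∂x = [(+0.1)·90 − (-0.1)·(-35)] / 800 = +0.006875
∂h/∂y = [5·(-0.1) − 10·(+0.1)] / 800 = -0.001875
h(310, 180) = 312.0 + (+0.006875)·(170) + (-0.001875)·(45) = 312.0 +1.169 -0.084 = 313.084 ft.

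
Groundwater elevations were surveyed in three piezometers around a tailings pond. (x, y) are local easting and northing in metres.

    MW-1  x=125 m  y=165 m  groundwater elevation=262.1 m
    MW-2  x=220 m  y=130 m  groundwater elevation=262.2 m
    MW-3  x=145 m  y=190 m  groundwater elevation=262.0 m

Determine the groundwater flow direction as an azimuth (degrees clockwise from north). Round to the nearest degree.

With h = a·x + b·y + c and MW-1 as origin, the differences give:
  95·a + (-35)·b = +0.1
  20·a + 25·b = -0.1
Eliminate b (×25 and ×(-35), subtract): 3075·a = -1.00 → a = ∂h/∂x = -0.0003252
Back-substitute: b = ∂h/∂y = -0.003740.
Flow direction (−∇h) has components (+0.0003252 E, +0.003740 N).
Azimuth = atan2(E, N) = atan2(+0.0003252, +0.003740) = 5.0° ≈ 005°.

005°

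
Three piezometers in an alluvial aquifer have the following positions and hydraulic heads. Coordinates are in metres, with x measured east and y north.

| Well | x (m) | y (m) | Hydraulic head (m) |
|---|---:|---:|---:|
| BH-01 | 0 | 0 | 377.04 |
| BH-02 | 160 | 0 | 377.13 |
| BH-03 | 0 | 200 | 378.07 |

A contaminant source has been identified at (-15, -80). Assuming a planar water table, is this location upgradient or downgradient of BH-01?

∂h/∂x = (377.13 − 377.04) / (160 − 0) = +0.0005625
∂h/∂y = (378.07 − 377.04) / (200 − 0) = +0.005150
Head at (-15, -80) = 377.04 + (+0.0005625)·(-15) + (+0.005150)·(-80) = 376.62 m.
That is lower than the 377.04 m at BH-01, so the point is downgradient.

downgradient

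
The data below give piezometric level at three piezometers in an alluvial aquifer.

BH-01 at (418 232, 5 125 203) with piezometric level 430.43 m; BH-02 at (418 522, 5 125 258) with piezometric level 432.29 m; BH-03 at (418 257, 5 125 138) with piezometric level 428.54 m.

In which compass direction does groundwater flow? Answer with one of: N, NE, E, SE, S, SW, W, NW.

S

Differences from BH-01: to BH-02 (Δx, Δy, Δh) = (290, 55, +1.86); to BH-03 = (25, -65, -1.89).
Solve a·Δx + b·Δy = Δh: det = 290·(-65) − 25·55 = -20225.
∂h/∂x = [(+1.86)·(-65) − (-1.89)·55] / -20225 = +0.0008381
∂h/∂y = [290·(-1.89) − 25·(+1.86)] / -20225 = +0.02940
Flow = −∇h = (-0.0008381 east, -0.02940 north), which points south.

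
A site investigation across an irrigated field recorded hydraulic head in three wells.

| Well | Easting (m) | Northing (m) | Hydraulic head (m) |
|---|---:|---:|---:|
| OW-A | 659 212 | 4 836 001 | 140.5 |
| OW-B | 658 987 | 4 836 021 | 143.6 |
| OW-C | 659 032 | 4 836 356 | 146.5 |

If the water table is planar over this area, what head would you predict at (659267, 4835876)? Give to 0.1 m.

Differences from OW-A: to OW-B (Δx, Δy, Δh) = (-225, 20, +3.1); to OW-C = (-180, 355, +6.0).
Determinant of the coordinate differences = (-225)·355 − (-180)·20 = -76275.
∂h/∂x = [(+3.1)·355 − (+6.0)·20] / -76275 = -0.01285
∂h/∂y = [(-225)·(+6.0) − (-180)·(+3.1)] / -76275 = +0.01038
h(659267, 4835876) = 140.5 + (-0.01285)·(55) + (+0.01038)·(-125) = 140.5 -0.707 -1.298 = 138.495 m.

138.5 m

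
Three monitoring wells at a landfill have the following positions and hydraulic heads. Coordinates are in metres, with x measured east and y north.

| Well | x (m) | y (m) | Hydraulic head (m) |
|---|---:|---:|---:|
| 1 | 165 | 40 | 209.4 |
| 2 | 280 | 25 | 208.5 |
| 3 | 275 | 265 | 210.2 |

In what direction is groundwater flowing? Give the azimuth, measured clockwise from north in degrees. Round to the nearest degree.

With h = a·x + b·y + c and 1 as origin, the differences give:
  115·a + (-15)·b = -0.9
  110·a + 225·b = +0.8
Eliminate b (×225 and ×(-15), subtract): 27525·a = -190.50 → a = ∂h/∂x = -0.006921
Back-substitute: b = ∂h/∂y = +0.006939.
Flow direction (−∇h) has components (+0.006921 E, -0.006939 N).
Azimuth = atan2(E, N) = atan2(+0.006921, -0.006939) = 135.1° ≈ 135°.

135°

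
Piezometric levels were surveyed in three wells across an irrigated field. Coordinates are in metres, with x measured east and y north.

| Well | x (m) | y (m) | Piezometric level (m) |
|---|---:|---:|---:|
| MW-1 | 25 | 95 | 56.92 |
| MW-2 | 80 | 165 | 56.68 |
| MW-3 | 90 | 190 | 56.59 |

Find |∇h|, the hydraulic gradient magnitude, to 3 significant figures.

Differences from MW-1: to MW-2 (Δx, Δy, Δh) = (55, 70, -0.24); to MW-3 = (65, 95, -0.33).
Solve a·Δx + b·Δy = Δh: det = 55·95 − 65·70 = 675.
∂h/∂x = [(-0.24)·95 − (-0.33)·70] / 675 = +0.0004444
∂h/∂y = [55·(-0.33) − 65·(-0.24)] / 675 = -0.003778
|∇h| = √(0.0004444² + -0.003778²) = 0.003804

0.00380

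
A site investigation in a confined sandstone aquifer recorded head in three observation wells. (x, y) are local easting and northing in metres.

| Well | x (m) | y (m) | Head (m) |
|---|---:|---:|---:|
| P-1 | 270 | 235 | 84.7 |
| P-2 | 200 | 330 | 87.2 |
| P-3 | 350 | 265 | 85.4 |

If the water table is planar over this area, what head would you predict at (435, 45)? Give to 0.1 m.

With h = a·x + b·y + c and P-1 as origin, the differences give:
  (-70)·a + 95·b = +2.5
  80·a + 30·b = +0.7
Eliminate b (×30 and ×95, subtract): -9700·a = 8.50 → a = ∂h/∂x = -0.0008763
Back-substitute: b = ∂h/∂y = +0.02567.
h(435, 45) = 84.7 + (-0.0008763)·(165) + (+0.02567)·(-190) = 84.7 -0.145 -4.877 = 79.678 m.

79.7 m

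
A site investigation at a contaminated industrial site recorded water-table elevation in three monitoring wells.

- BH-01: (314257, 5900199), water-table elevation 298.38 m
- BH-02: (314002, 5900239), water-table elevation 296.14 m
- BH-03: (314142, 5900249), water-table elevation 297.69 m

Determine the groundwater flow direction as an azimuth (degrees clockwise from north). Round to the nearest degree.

Taking BH-01 as reference: BH-02−BH-01 = (-255, 40, -2.24); BH-03−BH-01 = (-115, 50, -0.69).
Determinant of the coordinate differences = (-255)·50 − (-115)·40 = -8150.
∂h/∂x = [(-2.24)·50 − (-0.69)·40] / -8150 = +0.01036
∂h/∂y = [(-255)·(-0.69) − (-115)·(-2.24)] / -8150 = +0.01002
Flow direction (−∇h) has components (-0.01036 E, -0.01002 N).
Azimuth = atan2(E, N) = atan2(-0.01036, -0.01002) = 225.9° ≈ 226°.

226°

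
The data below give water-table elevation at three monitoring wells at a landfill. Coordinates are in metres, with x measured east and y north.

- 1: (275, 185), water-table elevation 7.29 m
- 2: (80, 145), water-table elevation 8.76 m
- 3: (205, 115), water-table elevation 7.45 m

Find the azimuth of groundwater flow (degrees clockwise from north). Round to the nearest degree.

Taking 1 as reference: 2−1 = (-195, -40, +1.47); 3−1 = (-70, -70, +0.16).
Solve a·Δx + b·Δy = Δh: det = (-195)·(-70) − (-70)·(-40) = 10850.
∂h/∂x = [(+1.47)·(-70) − (+0.16)·(-40)] / 10850 = -0.008894
∂h/∂y = [(-195)·(+0.16) − (-70)·(+1.47)] / 10850 = +0.006608
Flow direction (−∇h) has components (+0.008894 E, -0.006608 N).
Azimuth = atan2(E, N) = atan2(+0.008894, -0.006608) = 126.6° ≈ 127°.

127°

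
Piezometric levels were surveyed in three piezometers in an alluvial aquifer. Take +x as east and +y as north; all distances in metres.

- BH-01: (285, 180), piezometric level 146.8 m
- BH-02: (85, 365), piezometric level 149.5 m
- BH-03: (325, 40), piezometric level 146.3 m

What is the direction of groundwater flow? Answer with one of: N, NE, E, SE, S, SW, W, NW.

Differences from BH-01: to BH-02 (Δx, Δy, Δh) = (-200, 185, +2.7); to BH-03 = (40, -140, -0.5).
Solve a·Δx + b·Δy = Δh: det = (-200)·(-140) − 40·185 = 20600.
∂h/∂x = [(+2.7)·(-140) − (-0.5)·185] / 20600 = -0.01386
∂h/∂y = [(-200)·(-0.5) − 40·(+2.7)] / 20600 = -0.0003883
Flow = −∇h = (+0.01386 east, +0.0003883 north), which points east.

E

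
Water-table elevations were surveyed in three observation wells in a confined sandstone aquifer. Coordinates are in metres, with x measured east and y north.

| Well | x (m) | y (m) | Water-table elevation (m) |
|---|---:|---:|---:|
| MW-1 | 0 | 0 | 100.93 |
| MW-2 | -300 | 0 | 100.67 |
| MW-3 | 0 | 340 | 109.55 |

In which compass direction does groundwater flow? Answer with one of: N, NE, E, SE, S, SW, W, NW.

∂h/∂x = (100.67 − 100.93) / (-300 − 0) = +0.0008667
∂h/∂y = (109.55 − 100.93) / (340 − 0) = +0.02535
Flow = −∇h = (-0.0008667 east, -0.02535 north), which points south.

S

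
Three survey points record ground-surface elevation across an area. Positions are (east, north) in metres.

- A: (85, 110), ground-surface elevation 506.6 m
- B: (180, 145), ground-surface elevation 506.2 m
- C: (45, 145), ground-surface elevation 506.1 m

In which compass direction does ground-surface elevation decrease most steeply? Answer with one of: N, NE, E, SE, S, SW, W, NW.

N

Taking A as reference: B−A = (95, 35, -0.4); C−A = (-40, 35, -0.5).
Determinant of the coordinate differences = 95·35 − (-40)·35 = 4725.
∂z/∂x = [(-0.4)·35 − (-0.5)·35] / 4725 = +0.0007407
∂z/∂y = [95·(-0.5) − (-40)·(-0.4)] / 4725 = -0.01344
Steepest decrease is along −∇f = (-0.0007407 E, +0.01344 N) → north.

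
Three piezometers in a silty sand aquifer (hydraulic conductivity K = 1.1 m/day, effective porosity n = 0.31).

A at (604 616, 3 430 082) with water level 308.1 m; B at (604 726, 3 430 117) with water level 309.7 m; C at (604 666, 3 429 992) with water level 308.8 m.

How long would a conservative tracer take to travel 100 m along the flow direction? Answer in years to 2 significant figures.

5.3 years

With h = a·x + b·y + c and A as origin, the differences give:
  110·a + 35·b = +1.6
  50·a + (-90)·b = +0.7
Eliminate b (×(-90) and ×35, subtract): -11650·a = -168.50 → a = ∂h/∂x = +0.01446
Back-substitute: b = ∂h/∂y = +0.0002575.
|∇h| = √(0.01446² + 0.0002575²) = 0.01446
Seepage velocity v = K·i/n = 1.1 × 0.01446 / 0.31 = 0.05131 m/day.
t = 100 / 0.05131 = 1949 days = 5.34 years.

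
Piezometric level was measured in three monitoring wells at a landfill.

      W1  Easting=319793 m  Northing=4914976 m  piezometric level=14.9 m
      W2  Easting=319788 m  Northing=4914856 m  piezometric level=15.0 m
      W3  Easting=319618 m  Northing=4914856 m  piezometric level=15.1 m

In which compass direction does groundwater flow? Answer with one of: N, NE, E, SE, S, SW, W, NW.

NE

With h = a·x + b·y + c and W1 as origin, the differences give:
  (-5)·a + (-120)·b = +0.1
  (-175)·a + (-120)·b = +0.2
Eliminate b (×(-120) and ×(-120), subtract): -20400·a = 12.00 → a = ∂h/∂x = -0.0005882
Back-substitute: b = ∂h/∂y = -0.0008088.
Flow = −∇h = (+0.0005882 east, +0.0008088 north), which points northeast.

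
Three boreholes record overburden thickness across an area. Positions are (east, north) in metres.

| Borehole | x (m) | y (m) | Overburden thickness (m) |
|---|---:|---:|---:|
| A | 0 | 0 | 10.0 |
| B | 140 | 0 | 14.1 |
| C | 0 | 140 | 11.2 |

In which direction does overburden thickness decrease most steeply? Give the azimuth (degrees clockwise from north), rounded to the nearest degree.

254°

∂d/∂x = (14.1 − 10.0) / (140 − 0) = +0.02929
∂d/∂y = (11.2 − 10.0) / (140 − 0) = +0.008571
Steepest decrease is along −∇f: components (-0.02929 E, -0.008571 N).
Azimuth = atan2(-0.02929, -0.008571) = 253.7° ≈ 254°.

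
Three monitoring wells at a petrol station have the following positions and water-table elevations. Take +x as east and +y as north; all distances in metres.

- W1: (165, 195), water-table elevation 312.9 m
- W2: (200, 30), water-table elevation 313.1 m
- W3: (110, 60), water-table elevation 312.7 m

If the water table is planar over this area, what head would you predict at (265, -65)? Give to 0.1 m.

313.4 m

Differences from W1: to W2 (Δx, Δy, Δh) = (35, -165, +0.2); to W3 = (-55, -135, -0.2).
Determinant of the coordinate differences = 35·(-135) − (-55)·(-165) = -13800.
∂h/∂x = [(+0.2)·(-135) − (-0.2)·(-165)] / -13800 = +0.004348
∂h/∂y = [35·(-0.2) − (-55)·(+0.2)] / -13800 = -0.0002899
h(265, -65) = 312.9 + (+0.004348)·(100) + (-0.0002899)·(-260) = 312.9 +0.435 +0.075 = 313.410 m.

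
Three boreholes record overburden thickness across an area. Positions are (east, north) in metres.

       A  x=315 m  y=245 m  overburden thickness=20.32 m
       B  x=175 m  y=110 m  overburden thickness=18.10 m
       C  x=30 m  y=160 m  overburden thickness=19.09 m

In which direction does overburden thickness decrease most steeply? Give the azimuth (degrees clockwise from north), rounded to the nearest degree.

With d = a·x + b·y + c and A as origin, the differences give:
  (-140)·a + (-135)·b = -2.22
  (-285)·a + (-85)·b = -1.23
Eliminate b (×(-85) and ×(-135), subtract): -26575·a = 22.650 → a = ∂d/∂x = -0.0008523
Back-substitute: b = ∂d/∂y = +0.01733.
Steepest decrease is along −∇f: components (+0.0008523 E, -0.01733 N).
Azimuth = atan2(+0.0008523, -0.01733) = 177.2° ≈ 177°.

177°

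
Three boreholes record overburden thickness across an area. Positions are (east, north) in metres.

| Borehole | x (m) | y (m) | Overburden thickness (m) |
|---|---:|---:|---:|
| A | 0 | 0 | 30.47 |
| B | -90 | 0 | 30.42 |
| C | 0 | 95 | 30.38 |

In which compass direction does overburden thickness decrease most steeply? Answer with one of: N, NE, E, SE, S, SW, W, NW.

NW

∂d/∂x = (30.42 − 30.47) / (-90 − 0) = +0.0005556
∂d/∂y = (30.38 − 30.47) / (95 − 0) = -0.0009474
Steepest decrease is along −∇f = (-0.0005556 E, +0.0009474 N) → northwest.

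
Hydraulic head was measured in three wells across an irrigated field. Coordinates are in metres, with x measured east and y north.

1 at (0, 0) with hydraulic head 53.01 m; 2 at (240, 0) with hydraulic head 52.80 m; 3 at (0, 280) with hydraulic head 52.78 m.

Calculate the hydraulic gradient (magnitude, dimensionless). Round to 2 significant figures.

∂h/∂x = (52.80 − 53.01) / (240 − 0) = -0.0008750
∂h/∂y = (52.78 − 53.01) / (280 − 0) = -0.0008214
|∇h| = √(-0.0008750² + -0.0008214²) = 0.0012

0.0012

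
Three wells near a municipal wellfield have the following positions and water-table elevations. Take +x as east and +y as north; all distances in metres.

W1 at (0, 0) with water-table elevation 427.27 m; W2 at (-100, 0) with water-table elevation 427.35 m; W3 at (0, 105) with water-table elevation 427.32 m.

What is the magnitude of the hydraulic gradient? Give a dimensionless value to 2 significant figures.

0.00093

∂h/∂x = (427.35 − 427.27) / (-100 − 0) = -0.0008000
∂h/∂y = (427.32 − 427.27) / (105 − 0) = +0.0004762
|∇h| = √(-0.0008000² + 0.0004762²) = 0.000931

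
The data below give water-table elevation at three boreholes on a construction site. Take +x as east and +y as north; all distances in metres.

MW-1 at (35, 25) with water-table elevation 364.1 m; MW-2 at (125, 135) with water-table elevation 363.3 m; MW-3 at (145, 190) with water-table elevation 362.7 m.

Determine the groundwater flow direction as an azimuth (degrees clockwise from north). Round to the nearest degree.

330°

Taking MW-1 as reference: MW-2−MW-1 = (90, 110, -0.8); MW-3−MW-1 = (110, 165, -1.4).
Determinant of the coordinate differences = 90·165 − 110·110 = 2750.
∂h/∂x = [(-0.8)·165 − (-1.4)·110] / 2750 = +0.008000
∂h/∂y = [90·(-1.4) − 110·(-0.8)] / 2750 = -0.01382
Flow direction (−∇h) has components (-0.008000 E, +0.01382 N).
Azimuth = atan2(E, N) = atan2(-0.008000, +0.01382) = 329.9° ≈ 330°.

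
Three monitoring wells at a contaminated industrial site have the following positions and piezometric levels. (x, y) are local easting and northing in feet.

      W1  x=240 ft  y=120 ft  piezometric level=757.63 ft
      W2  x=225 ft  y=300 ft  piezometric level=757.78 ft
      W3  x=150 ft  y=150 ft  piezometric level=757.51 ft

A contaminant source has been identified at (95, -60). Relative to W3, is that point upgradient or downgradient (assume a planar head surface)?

downgradient

Differences from W1: to W2 (Δx, Δy, Δh) = (-15, 180, +0.15); to W3 = (-90, 30, -0.12).
Determinant of the coordinate differences = (-15)·30 − (-90)·180 = 15750.
∂h/∂x = [(+0.15)·30 − (-0.12)·180] / 15750 = +0.001657
∂h/∂y = [(-15)·(-0.12) − (-90)·(+0.15)] / 15750 = +0.0009714
Head at (95, -60) = 757.63 + (+0.001657)·(-145) + (+0.0009714)·(-180) = 757.21 ft.
That is lower than the 757.51 ft at W3, so the point is downgradient.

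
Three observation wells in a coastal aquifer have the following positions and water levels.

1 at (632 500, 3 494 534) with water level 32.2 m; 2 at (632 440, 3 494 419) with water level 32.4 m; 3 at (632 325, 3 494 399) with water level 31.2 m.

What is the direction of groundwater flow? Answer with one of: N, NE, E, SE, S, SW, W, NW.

NW

With h = a·x + b·y + c and 1 as origin, the differences give:
  (-60)·a + (-115)·b = +0.2
  (-175)·a + (-135)·b = -1.0
Eliminate b (×(-135) and ×(-115), subtract): -12025·a = -142.00 → a = ∂h/∂x = +0.01181
Back-substitute: b = ∂h/∂y = -0.007900.
Flow = −∇h = (-0.01181 east, +0.007900 north), which points northwest.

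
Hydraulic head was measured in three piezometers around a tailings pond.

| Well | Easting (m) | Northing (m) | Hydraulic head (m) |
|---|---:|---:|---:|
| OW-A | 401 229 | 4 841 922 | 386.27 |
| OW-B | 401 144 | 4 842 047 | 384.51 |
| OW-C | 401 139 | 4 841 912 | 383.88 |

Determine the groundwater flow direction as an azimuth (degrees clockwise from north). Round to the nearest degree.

With h = a·x + b·y + c and OW-A as origin, the differences give:
  (-85)·a + 125·b = -1.76
  (-90)·a + (-10)·b = -2.39
Eliminate b (×(-10) and ×125, subtract): 12100·a = 316.350 → a = ∂h/∂x = +0.02614
Back-substitute: b = ∂h/∂y = +0.003698.
Flow direction (−∇h) has components (-0.02614 E, -0.003698 N).
Azimuth = atan2(E, N) = atan2(-0.02614, -0.003698) = 261.9° ≈ 262°.

262°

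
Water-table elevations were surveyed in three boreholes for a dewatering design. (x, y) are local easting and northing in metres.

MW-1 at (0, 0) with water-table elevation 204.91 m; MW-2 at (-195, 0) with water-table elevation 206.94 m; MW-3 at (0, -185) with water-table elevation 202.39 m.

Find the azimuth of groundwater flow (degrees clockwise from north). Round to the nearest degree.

143°

∂h/∂x = (206.94 − 204.91) / (-195 − 0) = -0.01041
∂h/∂y = (202.39 − 204.91) / (-185 − 0) = +0.01362
Flow direction (−∇h) has components (+0.01041 E, -0.01362 N).
Azimuth = atan2(E, N) = atan2(+0.01041, -0.01362) = 142.6° ≈ 143°.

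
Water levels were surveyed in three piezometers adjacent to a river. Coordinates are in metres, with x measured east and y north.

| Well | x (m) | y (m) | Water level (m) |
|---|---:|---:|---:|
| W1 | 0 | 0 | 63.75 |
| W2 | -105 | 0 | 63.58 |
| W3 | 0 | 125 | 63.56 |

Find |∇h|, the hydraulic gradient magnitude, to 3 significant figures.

0.00222

∂h/∂x = (63.58 − 63.75) / (-105 − 0) = +0.001619
∂h/∂y = (63.56 − 63.75) / (125 − 0) = -0.001520
|∇h| = √(0.001619² + -0.001520²) = 0.002221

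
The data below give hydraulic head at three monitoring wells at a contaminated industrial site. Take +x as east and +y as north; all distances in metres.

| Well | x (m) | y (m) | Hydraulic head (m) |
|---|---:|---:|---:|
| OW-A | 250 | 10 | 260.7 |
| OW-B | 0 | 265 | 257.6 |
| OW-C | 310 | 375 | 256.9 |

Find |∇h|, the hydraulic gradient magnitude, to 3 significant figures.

0.0108

With h = a·x + b·y + c and OW-A as origin, the differences give:
  (-250)·a + 255·b = -3.1
  60·a + 365·b = -3.8
Eliminate b (×365 and ×255, subtract): -106550·a = -162.50 → a = ∂h/∂x = +0.001525
Back-substitute: b = ∂h/∂y = -0.01066.
|∇h| = √(0.001525² + -0.01066²) = 0.01077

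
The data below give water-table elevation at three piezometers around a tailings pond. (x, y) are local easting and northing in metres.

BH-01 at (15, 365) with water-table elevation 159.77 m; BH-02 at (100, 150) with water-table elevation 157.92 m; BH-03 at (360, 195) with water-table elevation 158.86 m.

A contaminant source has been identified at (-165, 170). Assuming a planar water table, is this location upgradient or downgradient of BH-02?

downgradient

With h = a·x + b·y + c and BH-01 as origin, the differences give:
  85·a + (-215)·b = -1.85
  345·a + (-170)·b = -0.91
Eliminate b (×(-170) and ×(-215), subtract): 59725·a = 118.850 → a = ∂h/∂x = +0.001990
Back-substitute: b = ∂h/∂y = +0.009391.
Head at (-165, 170) = 159.77 + (+0.001990)·(-180) + (+0.009391)·(-195) = 157.58 m.
That is lower than the 157.92 m at BH-02, so the point is downgradient.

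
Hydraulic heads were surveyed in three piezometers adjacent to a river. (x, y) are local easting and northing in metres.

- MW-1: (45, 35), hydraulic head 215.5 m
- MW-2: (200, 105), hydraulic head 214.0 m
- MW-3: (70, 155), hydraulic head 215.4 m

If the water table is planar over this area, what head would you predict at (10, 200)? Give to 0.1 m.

216.1 m

Three-point gradient (reference MW-1): Δ to MW-2 = (155, 70, -1.5), Δ to MW-3 = (25, 120, -0.1).
∂h/∂x = -0.01027, ∂h/∂y = +0.001306 (det = 16850).
h(10, 200) = 215.5 + (-0.01027)·(-35) + (+0.001306)·(165) = 215.5 +0.359 +0.215 = 216.075 m.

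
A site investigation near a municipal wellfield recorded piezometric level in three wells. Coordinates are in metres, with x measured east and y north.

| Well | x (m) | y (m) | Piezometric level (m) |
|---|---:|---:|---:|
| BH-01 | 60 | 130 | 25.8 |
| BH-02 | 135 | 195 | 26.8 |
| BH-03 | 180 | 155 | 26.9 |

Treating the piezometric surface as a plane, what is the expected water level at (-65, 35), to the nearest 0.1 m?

24.2 m

Taking BH-01 as reference: BH-02−BH-01 = (75, 65, +1.0); BH-03−BH-01 = (120, 25, +1.1).
Solve a·Δx + b·Δy = Δh: det = 75·25 − 120·65 = -5925.
∂h/∂x = [(+1.0)·25 − (+1.1)·65] / -5925 = +0.007848
∂h/∂y = [75·(+1.1) − 120·(+1.0)] / -5925 = +0.006329
h(-65, 35) = 25.8 + (+0.007848)·(-125) + (+0.006329)·(-95) = 25.8 -0.981 -0.601 = 24.218 m.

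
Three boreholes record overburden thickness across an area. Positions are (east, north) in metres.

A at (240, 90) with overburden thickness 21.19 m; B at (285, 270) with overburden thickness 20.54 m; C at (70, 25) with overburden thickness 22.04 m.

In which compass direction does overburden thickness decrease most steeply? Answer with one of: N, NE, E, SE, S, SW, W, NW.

NE

Taking A as reference: B−A = (45, 180, -0.65); C−A = (-170, -65, +0.85).
Determinant of the coordinate differences = 45·(-65) − (-170)·180 = 27675.
∂d/∂x = [(-0.65)·(-65) − (+0.85)·180] / 27675 = -0.004002
∂d/∂y = [45·(+0.85) − (-170)·(-0.65)] / 27675 = -0.002611
Steepest decrease is along −∇f = (+0.004002 E, +0.002611 N) → northeast.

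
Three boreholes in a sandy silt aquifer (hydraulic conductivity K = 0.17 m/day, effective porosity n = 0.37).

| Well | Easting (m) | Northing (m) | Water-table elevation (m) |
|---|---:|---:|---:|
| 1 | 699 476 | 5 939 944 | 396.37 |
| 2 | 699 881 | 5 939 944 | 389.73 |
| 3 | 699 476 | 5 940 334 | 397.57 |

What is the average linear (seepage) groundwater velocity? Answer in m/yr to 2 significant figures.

2.8 m/yr

∂h/∂x = (389.73 − 396.37) / (699881 − 699476) = -0.01640
∂h/∂y = (397.57 − 396.37) / (5940334 − 5939944) = +0.003077
|∇h| = √(-0.01640² + 0.003077²) = 0.01669
Seepage velocity v = K·i/n = 0.17 × 0.01669 / 0.37 = 0.007668 m/day = 2.801 m/yr.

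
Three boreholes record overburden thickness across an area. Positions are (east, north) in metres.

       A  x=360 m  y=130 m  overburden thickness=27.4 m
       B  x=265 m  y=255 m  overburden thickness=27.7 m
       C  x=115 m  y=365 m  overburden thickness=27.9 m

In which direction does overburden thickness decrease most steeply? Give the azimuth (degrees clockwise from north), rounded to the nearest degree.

Taking A as reference: B−A = (-95, 125, +0.3); C−A = (-245, 235, +0.5).
Determinant of the coordinate differences = (-95)·235 − (-245)·125 = 8300.
∂d/∂x = [(+0.3)·235 − (+0.5)·125] / 8300 = +0.0009639
∂d/∂y = [(-95)·(+0.5) − (-245)·(+0.3)] / 8300 = +0.003133
Steepest decrease is along −∇f: components (-0.0009639 E, -0.003133 N).
Azimuth = atan2(-0.0009639, -0.003133) = 197.1° ≈ 197°.

197°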